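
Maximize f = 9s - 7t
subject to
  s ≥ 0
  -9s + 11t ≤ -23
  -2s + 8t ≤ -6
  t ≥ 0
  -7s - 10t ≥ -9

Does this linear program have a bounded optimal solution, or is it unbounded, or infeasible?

infeasible

The boundaries s = 0 and -9s + 11t = -23 meet at (0, -23/11), but that point violates t ≥ 0. Every candidate vertex is excluded by some other constraint, so the feasible region is empty.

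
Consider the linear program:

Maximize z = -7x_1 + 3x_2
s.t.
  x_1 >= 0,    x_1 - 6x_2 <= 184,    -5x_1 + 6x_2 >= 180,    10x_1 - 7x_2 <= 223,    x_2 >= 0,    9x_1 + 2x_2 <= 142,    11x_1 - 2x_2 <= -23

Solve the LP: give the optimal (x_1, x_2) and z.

x_1 = 0, x_2 = 71, maximum z = 213

Vertices and z = -7x_1 + 3x_2:
  (0, 30) → z = 90
  (0, 71) → z = 213
  (111/28, 1865/56) → z = 4041/56
  (119/20, 1769/40) → z = 3641/40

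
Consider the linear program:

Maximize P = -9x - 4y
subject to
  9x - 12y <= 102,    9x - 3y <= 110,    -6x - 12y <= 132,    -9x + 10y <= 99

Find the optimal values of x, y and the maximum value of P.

Extreme points and P = -9x - 4y:
  (338/27, 8/9) → P = -1046/9
  (-2, -10) → P = 58
  (1397/63, 209/7) → P = -319
  (-209/14, -99/28) → P = 297/2

The binding constraints are -6x - 12y = 132 and -9x + 10y = 99.
Solving simultaneously gives x = -209/14, y = -99/28.

x = -209/14, y = -99/28, maximum P = 297/2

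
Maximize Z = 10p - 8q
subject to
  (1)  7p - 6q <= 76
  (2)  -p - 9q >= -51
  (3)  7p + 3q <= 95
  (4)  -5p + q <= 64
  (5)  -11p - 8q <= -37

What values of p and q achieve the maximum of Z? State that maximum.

p = 38/3, q = 19/9, maximum Z = 988/9

Feasible corners and Z = 10p - 8q:
  (38/3, 19/9) → Z = 988/9
  (415/61, -577/122) → Z = 6458/61
  (117/10, 131/30) → Z = 1231/15
  (-75/91, 524/91) → Z = -706/13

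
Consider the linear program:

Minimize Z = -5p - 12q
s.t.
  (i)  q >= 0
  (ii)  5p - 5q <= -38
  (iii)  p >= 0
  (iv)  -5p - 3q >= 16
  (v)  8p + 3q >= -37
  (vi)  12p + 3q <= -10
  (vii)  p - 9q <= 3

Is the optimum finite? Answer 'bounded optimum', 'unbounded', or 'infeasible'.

The boundaries 5p - 5q = -38 and -5p - 3q = 16 meet at (-97/20, 11/4), but that point violates p ≥ 0. Every candidate vertex is excluded by some other constraint, so the feasible region is empty.

infeasible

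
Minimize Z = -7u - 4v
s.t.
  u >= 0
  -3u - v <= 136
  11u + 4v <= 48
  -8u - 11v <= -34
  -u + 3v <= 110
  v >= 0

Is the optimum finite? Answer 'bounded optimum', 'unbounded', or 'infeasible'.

bounded optimum

Extreme points and Z = -7u - 4v:
  (0, 12) → Z = -48
  (0, 34/11) → Z = -136/11
  (48/11, 0) → Z = -336/11
  (17/4, 0) → Z = -119/4
The feasible region has finitely many vertices and no improving ray; the minimum is -48 at (0, 12).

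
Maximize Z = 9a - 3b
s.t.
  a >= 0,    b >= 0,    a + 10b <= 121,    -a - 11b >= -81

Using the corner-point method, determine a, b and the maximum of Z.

Vertices and Z = 9a - 3b:
  (0, 0) → Z = 0
  (0, 81/11) → Z = -243/11
  (81, 0) → Z = 729

The binding constraints are b = 0 and -a - 11b = -81.
Solving simultaneously gives a = 81, b = 0.

a = 81, b = 0, maximum Z = 729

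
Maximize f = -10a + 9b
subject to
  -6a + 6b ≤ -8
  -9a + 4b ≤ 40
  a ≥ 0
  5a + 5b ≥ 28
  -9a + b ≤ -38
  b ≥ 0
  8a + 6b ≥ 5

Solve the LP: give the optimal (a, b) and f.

Extreme points and f = -10a + 9b:
  (55/12, 13/4) → f = -199/12
  (109/25, 31/25) → f = -811/25
  (28/5, 0) → f = -56
The feasible region is unbounded (it extends along (1, 0), (1, 1)), but f strictly decreases along every unbounded feasible direction, so there is no improving ray and the maximum is attained at a vertex.

At the optimal vertex, -6a + 6b = -8 and -9a + b = -38.
Solving simultaneously gives a = 55/12, b = 13/4.

a = 55/12, b = 13/4, maximum f = -199/12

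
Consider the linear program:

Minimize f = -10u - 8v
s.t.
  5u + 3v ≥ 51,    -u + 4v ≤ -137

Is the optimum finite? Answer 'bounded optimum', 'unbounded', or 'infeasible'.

unbounded

From the feasible point (615/23, -634/23), moving in the direction (4, 1) keeps every constraint satisfied while f decreases without bound.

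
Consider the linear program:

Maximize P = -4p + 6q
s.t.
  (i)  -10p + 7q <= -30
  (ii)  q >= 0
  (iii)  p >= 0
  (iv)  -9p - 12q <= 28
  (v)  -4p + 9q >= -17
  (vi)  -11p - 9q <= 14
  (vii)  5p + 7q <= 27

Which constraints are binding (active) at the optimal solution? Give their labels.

Corner points and P = -4p + 6q:
  (3, 0) → P = -12
  (19/5, 8/7) → P = -292/35
  (17/4, 0) → P = -17
  (362/73, 23/73) → P = -1310/73

The maximum is at (19/5, 8/7). Substituting into each constraint, equality holds for (i) and (vii); the remaining constraints have slack.

(i) and (vii)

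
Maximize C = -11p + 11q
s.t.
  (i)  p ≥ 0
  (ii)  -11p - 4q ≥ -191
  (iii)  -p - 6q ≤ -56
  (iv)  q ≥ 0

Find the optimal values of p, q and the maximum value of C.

p = 0, q = 191/4, maximum C = 2101/4

Feasible corners and C = -11p + 11q:
  (0, 191/4) → C = 2101/4
  (0, 28/3) → C = 308/3
  (461/31, 425/62) → C = -5467/62

The binding constraints are p = 0 and -11p - 4q = -191.
Solving simultaneously gives p = 0, q = 191/4.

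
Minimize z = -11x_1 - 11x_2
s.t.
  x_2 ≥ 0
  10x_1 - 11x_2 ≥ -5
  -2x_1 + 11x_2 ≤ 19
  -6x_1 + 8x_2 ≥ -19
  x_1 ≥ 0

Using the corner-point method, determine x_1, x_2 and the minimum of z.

Vertices and z = -11x_1 - 11x_2:
  (19/6, 0) → z = -209/6
  (0, 0) → z = 0
  (7/4, 45/22) → z = -167/4
  (0, 5/11) → z = -5
  (361/50, 76/25) → z = -5643/50

The optimum lies where -2x_1 + 11x_2 = 19 and -6x_1 + 8x_2 = -19.
Solving simultaneously gives x_1 = 361/50, x_2 = 76/25.

x_1 = 361/50, x_2 = 76/25, minimum z = -5643/50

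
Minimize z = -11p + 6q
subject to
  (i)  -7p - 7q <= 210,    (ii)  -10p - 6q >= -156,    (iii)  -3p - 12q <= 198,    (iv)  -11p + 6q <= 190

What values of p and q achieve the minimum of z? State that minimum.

p = 30, q = -24, minimum z = -474

Feasible corners and z = -11p + 6q:
  (-18, -12) → z = 126
  (-370/17, -140/17) → z = 190
  (30, -24) → z = -474
  (-34/21, 1808/63) → z = 190

The optimum lies where -10p - 6q = -156 and -3p - 12q = 198.
Solving simultaneously gives p = 30, q = -24.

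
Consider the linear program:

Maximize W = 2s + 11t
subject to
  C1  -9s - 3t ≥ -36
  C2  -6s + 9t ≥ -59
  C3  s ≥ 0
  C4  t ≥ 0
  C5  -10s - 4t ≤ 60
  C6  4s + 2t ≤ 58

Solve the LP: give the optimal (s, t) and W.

s = 0, t = 12, maximum W = 132

Feasible corners and W = 2s + 11t:
  (0, 12) → W = 132
  (4, 0) → W = 8
  (0, 0) → W = 0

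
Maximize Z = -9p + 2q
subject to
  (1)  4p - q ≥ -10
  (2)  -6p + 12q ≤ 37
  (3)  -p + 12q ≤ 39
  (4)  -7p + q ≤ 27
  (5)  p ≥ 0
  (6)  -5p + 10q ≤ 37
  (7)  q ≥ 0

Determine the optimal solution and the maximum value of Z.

Extreme points and Z = -9p + 2q:
  (2/5, 197/60) → Z = 89/30
  (0, 37/12) → Z = 37/6
  (0, 0) → Z = 0
The feasible region is unbounded (it extends along (12, 1), (1, 0)), but Z strictly decreases along every unbounded feasible direction, so there is no improving ray and the maximum is attained at a vertex.

The binding constraints are -6p + 12q = 37 and p = 0.
Solving simultaneously gives p = 0, q = 37/12.

p = 0, q = 37/12, maximum Z = 37/6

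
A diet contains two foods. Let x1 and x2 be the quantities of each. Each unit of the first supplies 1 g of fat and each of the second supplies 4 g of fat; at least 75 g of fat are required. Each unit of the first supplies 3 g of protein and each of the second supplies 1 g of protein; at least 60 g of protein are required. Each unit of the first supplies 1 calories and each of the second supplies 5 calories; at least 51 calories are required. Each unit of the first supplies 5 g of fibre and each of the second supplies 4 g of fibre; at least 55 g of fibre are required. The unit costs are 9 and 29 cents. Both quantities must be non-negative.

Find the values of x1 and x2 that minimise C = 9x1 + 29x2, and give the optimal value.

x1 = 15, x2 = 15, minimum C = 570

Vertices and C = 9x1 + 29x2:
  (0, 60) → C = 1740
  (75, 0) → C = 675
  (15, 15) → C = 570
The feasible region is unbounded (it extends along (0, 1), (1, 0)), but C strictly increases along every unbounded feasible direction, so there is no improving ray and the minimum is attained at a vertex.

The optimum lies where x1 + 4x2 = 75 and 3x1 + x2 = 60.
Solving simultaneously gives x1 = 15, x2 = 15.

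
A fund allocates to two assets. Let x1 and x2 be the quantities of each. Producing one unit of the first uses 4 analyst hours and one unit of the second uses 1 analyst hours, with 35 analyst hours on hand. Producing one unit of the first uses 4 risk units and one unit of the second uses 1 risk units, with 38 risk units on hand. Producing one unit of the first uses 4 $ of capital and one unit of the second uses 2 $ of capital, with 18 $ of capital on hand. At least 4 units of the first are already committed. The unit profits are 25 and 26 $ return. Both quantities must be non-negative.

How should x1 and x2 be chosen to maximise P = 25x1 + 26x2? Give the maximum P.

x1 = 4, x2 = 1, maximum P = 126

Vertices and P = 25x1 + 26x2:
  (9/2, 0) → P = 225/2
  (4, 0) → P = 100
  (4, 1) → P = 126

At the optimal vertex, 4x1 + 2x2 = 18 and x1 = 4.
Solving simultaneously gives x1 = 4, x2 = 1.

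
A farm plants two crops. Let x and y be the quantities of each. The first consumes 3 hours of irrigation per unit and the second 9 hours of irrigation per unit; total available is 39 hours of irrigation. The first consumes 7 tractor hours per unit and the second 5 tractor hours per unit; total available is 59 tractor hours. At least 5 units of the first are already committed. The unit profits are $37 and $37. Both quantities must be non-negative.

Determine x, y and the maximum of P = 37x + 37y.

x = 7, y = 2, maximum P = 333

Extreme points and P = 37x + 37y:
  (59/7, 0) → P = 2183/7
  (5, 0) → P = 185
  (7, 2) → P = 333
  (5, 8/3) → P = 851/3

The optimum lies where 3x + 9y = 39 and 7x + 5y = 59.
Solving simultaneously gives x = 7, y = 2.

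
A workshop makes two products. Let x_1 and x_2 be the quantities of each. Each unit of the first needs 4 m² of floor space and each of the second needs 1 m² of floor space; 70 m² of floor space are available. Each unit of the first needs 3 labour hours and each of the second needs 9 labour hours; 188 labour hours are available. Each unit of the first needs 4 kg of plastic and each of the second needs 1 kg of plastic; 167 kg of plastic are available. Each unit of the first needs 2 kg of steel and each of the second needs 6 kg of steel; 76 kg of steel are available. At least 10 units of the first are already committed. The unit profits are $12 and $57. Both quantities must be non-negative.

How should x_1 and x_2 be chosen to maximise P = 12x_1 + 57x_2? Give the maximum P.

x_1 = 10, x_2 = 28/3, maximum P = 652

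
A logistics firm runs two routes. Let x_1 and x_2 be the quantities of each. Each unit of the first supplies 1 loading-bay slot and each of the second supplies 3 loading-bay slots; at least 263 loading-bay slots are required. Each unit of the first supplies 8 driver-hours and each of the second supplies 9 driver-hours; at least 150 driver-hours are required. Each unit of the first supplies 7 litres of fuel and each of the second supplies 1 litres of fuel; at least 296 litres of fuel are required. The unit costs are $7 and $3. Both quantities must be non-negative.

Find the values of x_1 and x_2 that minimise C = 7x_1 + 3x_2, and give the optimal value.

The feasible region is unbounded (it extends along (0, 1), (1, 0)), but C strictly increases along every unbounded feasible direction, so there is no improving ray and the minimum is attained at a vertex.

x_1 = 125/4, x_2 = 309/4, minimum C = 901/2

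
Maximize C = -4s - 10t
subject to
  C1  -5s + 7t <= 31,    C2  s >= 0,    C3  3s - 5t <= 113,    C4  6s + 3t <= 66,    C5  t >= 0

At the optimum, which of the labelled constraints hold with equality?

C2 and C5

Vertices and C = -4s - 10t:
  (0, 31/7) → C = -310/7
  (123/19, 172/19) → C = -2212/19
  (0, 0) → C = 0
  (11, 0) → C = -44

The maximum is at (0, 0). Substituting into each constraint, equality holds for C2 and C5; the remaining constraints have slack.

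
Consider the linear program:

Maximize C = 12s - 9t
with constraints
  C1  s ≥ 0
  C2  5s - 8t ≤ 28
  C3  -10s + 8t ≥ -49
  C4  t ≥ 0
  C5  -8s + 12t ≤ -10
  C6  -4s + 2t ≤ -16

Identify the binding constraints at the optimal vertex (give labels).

C3 and C5

Corner points and C = 12s - 9t:
  (49/10, 0) → C = 294/5
  (127/14, 73/14) → C = 867/14
  (4, 0) → C = 48
  (43/8, 11/4) → C = 159/4

The maximum is at (127/14, 73/14). Substituting into each constraint, equality holds for C3 and C5; the remaining constraints have slack.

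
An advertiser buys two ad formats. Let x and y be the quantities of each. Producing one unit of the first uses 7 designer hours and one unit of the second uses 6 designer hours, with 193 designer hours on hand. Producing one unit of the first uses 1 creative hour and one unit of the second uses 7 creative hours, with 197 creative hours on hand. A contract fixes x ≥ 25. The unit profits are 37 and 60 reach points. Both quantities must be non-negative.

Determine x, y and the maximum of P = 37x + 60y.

The binding constraints are 7x + 6y = 193 and x = 25.
Solving simultaneously gives x = 25, y = 3.

x = 25, y = 3, maximum P = 1105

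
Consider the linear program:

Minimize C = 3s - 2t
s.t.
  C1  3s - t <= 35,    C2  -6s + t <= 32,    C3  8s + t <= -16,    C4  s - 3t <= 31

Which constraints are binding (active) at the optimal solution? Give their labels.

C2 and C3

Extreme points and C = 3s - 2t:
  (-24/7, 80/7) → C = -232/7
  (-127/17, -218/17) → C = 55/17
  (-17/25, -264/25) → C = 477/25

The minimum is at (-24/7, 80/7). Substituting into each constraint, equality holds for C2 and C3; the remaining constraints have slack.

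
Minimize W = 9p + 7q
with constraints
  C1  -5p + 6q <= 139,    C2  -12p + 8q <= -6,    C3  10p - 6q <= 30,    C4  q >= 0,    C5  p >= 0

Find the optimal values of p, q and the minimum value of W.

Corner points and W = 9p + 7q:
  (51/2, 75/2) → W = 492
  (1/2, 0) → W = 9/2
  (3, 0) → W = 27

The optimum lies where -12p + 8q = -6 and q = 0.
Solving simultaneously gives p = 1/2, q = 0.

p = 1/2, q = 0, minimum W = 9/2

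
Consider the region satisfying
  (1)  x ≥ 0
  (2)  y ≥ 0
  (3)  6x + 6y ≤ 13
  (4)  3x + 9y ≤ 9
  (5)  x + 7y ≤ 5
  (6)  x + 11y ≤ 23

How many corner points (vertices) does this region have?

5

Pairwise boundary intersections that survive every other constraint:
  (0, 0)
  (0, 5/7)
  (13/6, 0)
  (7/4, 5/12)
  (3/2, 1/2)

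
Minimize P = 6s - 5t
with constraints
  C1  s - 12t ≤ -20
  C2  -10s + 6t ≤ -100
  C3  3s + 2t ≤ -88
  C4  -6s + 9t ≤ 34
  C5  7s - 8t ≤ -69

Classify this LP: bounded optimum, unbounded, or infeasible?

The boundaries -6s + 9t = 34 and 7s - 8t = -69 meet at (-349/15, -176/15), but that point violates s - 12t ≤ -20. Every candidate vertex is excluded by some other constraint, so the feasible region is empty.

infeasible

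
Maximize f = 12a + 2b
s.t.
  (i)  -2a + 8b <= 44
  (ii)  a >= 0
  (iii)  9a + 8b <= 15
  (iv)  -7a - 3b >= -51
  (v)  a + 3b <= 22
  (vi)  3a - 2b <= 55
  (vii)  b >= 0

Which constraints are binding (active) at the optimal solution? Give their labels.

(iii) and (vii)

Corner points and f = 12a + 2b:
  (0, 15/8) → f = 15/4
  (0, 0) → f = 0
  (5/3, 0) → f = 20

The maximum is at (5/3, 0). Substituting into each constraint, equality holds for (iii) and (vii); the remaining constraints have slack.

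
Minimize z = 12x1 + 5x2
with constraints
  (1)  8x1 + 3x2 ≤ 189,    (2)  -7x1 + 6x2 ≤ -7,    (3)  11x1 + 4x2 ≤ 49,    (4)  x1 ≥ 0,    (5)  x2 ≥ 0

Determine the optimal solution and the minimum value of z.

Extreme points and z = 12x1 + 5x2:
  (161/47, 133/47) → z = 2597/47
  (1, 0) → z = 12
  (49/11, 0) → z = 588/11

At the optimal vertex, -7x1 + 6x2 = -7 and x2 = 0.
Solving simultaneously gives x1 = 1, x2 = 0.

x1 = 1, x2 = 0, minimum z = 12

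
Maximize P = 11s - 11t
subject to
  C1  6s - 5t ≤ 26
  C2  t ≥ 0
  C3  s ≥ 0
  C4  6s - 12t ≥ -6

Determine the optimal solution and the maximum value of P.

s = 13/3, t = 0, maximum P = 143/3

Corner points and P = 11s - 11t:
  (13/3, 0) → P = 143/3
  (57/7, 32/7) → P = 275/7
  (0, 0) → P = 0
  (0, 1/2) → P = -11/2

At the optimal vertex, 6s - 5t = 26 and t = 0.
Solving simultaneously gives s = 13/3, t = 0.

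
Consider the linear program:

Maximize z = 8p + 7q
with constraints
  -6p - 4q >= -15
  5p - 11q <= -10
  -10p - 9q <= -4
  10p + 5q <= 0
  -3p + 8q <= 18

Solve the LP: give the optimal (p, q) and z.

p = -18/19, q = 36/19, maximum z = 108/19

Feasible corners and z = 8p + 7q:
  (-1/2, 1) → z = 3
  (-130/107, 192/107) → z = 304/107
  (-18/19, 36/19) → z = 108/19

The binding constraints are 10p + 5q = 0 and -3p + 8q = 18.
Solving simultaneously gives p = -18/19, q = 36/19.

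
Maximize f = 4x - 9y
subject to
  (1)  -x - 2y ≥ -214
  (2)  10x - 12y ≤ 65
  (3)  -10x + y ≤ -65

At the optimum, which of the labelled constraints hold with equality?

Corner points and f = 4x - 9y:
  (1349/16, 2075/32) → f = -7883/32
  (344/21, 2075/21) → f = -17299/21
  (13/2, 0) → f = 26

The maximum is at (13/2, 0). Substituting into each constraint, equality holds for (2) and (3); the remaining constraints have slack.

(2) and (3)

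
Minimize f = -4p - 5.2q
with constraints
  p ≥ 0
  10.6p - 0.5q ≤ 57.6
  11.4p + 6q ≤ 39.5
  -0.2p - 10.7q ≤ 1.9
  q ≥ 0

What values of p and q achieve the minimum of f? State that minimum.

p = 0, q = 79/12, minimum f = -1027/30

Vertices and f = -4p - 5.2q:
  (0, 79/12) → f = -1027/30
  (0, 0) → f = 0
  (395/114, 0) → f = -790/57

The binding constraints are p = 0 and 11.4p + 6q = 39.5.
Solving simultaneously gives p = 0, q = 79/12.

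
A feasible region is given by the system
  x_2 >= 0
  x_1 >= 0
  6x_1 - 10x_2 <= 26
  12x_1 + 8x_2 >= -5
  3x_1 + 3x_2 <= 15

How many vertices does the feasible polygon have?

Pairwise boundary intersections that survive every other constraint:
  (0, 0)
  (13/3, 0)
  (0, 5)
  (19/4, 1/4)

4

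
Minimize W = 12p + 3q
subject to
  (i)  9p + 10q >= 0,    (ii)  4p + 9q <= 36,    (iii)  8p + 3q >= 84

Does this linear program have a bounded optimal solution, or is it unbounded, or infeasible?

bounded optimum

Extreme points and W = 12p + 3q:
  (840/53, -756/53) → W = 7812/53
  (54/5, -4/5) → W = 636/5
The feasible region has finitely many vertices and no improving ray; the minimum is 636/5 at (54/5, -4/5).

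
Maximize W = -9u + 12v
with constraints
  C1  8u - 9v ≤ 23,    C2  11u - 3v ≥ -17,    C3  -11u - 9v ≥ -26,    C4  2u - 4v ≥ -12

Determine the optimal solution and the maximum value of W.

u = -16/19, v = 49/19, maximum W = 732/19

Vertices and W = -9u + 12v:
  (-74/25, -389/75) → W = -178/5
  (49/19, -5/19) → W = -501/19
  (-16/19, 49/19) → W = 732/19
  (-2/31, 92/31) → W = 1122/31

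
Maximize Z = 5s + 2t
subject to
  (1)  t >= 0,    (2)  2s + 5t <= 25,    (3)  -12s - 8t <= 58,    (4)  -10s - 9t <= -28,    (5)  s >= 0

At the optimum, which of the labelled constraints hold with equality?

(1) and (2)

Vertices and Z = 5s + 2t:
  (25/2, 0) → Z = 125/2
  (14/5, 0) → Z = 14
  (0, 5) → Z = 10
  (0, 28/9) → Z = 56/9

The maximum is at (25/2, 0). Substituting into each constraint, equality holds for (1) and (2); the remaining constraints have slack.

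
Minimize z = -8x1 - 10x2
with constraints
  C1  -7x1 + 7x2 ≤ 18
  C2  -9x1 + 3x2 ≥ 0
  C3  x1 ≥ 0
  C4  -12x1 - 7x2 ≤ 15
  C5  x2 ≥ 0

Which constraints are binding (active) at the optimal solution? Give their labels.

Corner points and z = -8x1 - 10x2:
  (9/7, 27/7) → z = -342/7
  (0, 18/7) → z = -180/7
  (0, 0) → z = 0

The minimum is at (9/7, 27/7). Substituting into each constraint, equality holds for C1 and C2; the remaining constraints have slack.

C1 and C2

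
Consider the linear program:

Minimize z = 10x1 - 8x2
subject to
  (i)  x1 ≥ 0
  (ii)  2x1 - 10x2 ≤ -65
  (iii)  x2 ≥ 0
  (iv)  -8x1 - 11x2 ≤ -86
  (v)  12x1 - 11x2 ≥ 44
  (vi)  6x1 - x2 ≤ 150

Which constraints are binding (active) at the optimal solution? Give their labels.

Corner points and z = 10x1 - 8x2:
  (165/14, 62/7) → z = 47
  (1565/58, 345/29) → z = 5065/29
  (803/27, 256/9) → z = 1886/27

The minimum is at (165/14, 62/7). Substituting into each constraint, equality holds for (ii) and (v); the remaining constraints have slack.

(ii) and (v)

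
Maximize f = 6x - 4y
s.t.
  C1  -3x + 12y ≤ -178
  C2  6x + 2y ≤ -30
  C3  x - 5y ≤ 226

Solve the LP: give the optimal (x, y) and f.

Corner points and f = 6x - 4y:
  (-2/39, -193/13) → f = 768/13
  (-1822/3, -500/3) → f = -8932/3
  (151/16, -693/16) → f = 1839/8

x = 151/16, y = -693/16, maximum f = 1839/8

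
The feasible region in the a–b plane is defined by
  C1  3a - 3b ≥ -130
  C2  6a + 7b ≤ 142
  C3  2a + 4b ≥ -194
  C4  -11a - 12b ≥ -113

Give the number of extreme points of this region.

The feasible vertices (each the meet of two boundaries and inside every other half-plane) are:
  (-551/9, -161/9)
  (-407/23, 1769/69)
  (139, -118)

3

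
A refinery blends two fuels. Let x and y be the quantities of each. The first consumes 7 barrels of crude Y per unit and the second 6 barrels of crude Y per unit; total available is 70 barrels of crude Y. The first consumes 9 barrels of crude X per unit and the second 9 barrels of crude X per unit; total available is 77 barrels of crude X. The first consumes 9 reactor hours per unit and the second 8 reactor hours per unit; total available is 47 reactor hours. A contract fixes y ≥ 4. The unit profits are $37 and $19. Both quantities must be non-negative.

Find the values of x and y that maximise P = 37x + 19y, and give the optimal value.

x = 5/3, y = 4, maximum P = 413/3

Vertices and P = 37x + 19y:
  (0, 47/8) → P = 893/8
  (0, 4) → P = 76
  (5/3, 4) → P = 413/3

The binding constraints are 9x + 8y = 47 and y = 4.
Solving simultaneously gives x = 5/3, y = 4.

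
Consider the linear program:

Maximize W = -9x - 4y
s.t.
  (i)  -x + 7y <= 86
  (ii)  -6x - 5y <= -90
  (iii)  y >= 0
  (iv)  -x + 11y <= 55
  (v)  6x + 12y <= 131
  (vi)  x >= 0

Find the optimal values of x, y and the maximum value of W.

Feasible corners and W = -9x - 4y:
  (15, 0) → W = -135
  (425/42, 41/7) → W = -229/2
  (131/6, 0) → W = -393/2

x = 425/42, y = 41/7, maximum W = -229/2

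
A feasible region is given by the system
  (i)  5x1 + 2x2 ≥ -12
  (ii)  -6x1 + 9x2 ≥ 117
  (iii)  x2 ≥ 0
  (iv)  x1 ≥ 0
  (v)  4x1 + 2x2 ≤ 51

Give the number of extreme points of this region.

3

Pairwise boundary intersections that survive every other constraint:
  (0, 13)
  (75/16, 129/8)
  (0, 51/2)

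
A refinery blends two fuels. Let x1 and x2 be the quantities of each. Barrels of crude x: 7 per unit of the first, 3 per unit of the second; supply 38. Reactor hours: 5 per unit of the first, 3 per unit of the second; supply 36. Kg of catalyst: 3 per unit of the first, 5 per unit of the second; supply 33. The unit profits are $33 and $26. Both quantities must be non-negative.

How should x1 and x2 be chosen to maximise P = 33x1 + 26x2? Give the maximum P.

x1 = 7/2, x2 = 9/2, maximum P = 465/2

Feasible corners and P = 33x1 + 26x2:
  (0, 0) → P = 0
  (0, 33/5) → P = 858/5
  (38/7, 0) → P = 1254/7
  (7/2, 9/2) → P = 465/2

The optimum lies where 7x1 + 3x2 = 38 and 3x1 + 5x2 = 33.
Solving simultaneously gives x1 = 7/2, x2 = 9/2.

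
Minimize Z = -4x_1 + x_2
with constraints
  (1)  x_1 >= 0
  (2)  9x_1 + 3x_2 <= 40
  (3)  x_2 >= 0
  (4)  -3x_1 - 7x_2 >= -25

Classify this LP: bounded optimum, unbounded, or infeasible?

Extreme points and Z = -4x_1 + x_2:
  (0, 0) → Z = 0
  (0, 25/7) → Z = 25/7
  (40/9, 0) → Z = -160/9
  (205/54, 35/18) → Z = -715/54
The feasible region has finitely many vertices and no improving ray; the minimum is -160/9 at (40/9, 0).

bounded optimum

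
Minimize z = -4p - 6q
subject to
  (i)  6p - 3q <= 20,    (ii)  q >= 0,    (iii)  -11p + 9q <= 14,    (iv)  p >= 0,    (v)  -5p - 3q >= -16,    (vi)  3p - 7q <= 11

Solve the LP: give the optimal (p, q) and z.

Vertices and z = -4p - 6q:
  (0, 0) → z = 0
  (16/5, 0) → z = -64/5
  (0, 14/9) → z = -28/3
  (17/13, 41/13) → z = -314/13

p = 17/13, q = 41/13, minimum z = -314/13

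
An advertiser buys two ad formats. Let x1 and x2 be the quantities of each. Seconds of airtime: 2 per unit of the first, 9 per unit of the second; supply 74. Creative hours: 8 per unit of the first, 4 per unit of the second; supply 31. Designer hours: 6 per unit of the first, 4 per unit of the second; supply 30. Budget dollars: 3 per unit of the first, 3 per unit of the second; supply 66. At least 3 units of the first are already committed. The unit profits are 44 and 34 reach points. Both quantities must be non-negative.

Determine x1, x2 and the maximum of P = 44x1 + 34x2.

x1 = 3, x2 = 7/4, maximum P = 383/2

At the optimal vertex, 8x1 + 4x2 = 31 and x1 = 3.
Solving simultaneously gives x1 = 3, x2 = 7/4.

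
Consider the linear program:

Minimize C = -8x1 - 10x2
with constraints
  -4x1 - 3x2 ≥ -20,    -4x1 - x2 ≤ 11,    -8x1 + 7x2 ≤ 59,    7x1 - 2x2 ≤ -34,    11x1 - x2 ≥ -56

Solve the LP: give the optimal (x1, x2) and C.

x1 = -40/11, x2 = 47/11, minimum C = -150/11

Vertices and C = -8x1 - 10x2:
  (-34/9, 37/9) → C = -98/9
  (-56/15, 59/15) → C = -142/15
  (-40/11, 47/11) → C = -150/11

The optimum lies where -8x1 + 7x2 = 59 and 7x1 - 2x2 = -34.
Solving simultaneously gives x1 = -40/11, x2 = 47/11.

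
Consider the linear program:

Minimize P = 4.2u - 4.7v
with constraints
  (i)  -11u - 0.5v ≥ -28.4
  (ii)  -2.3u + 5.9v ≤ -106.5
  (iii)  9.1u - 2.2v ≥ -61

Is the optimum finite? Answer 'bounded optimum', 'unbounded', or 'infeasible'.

bounded optimum

Extreme points and P = 4.2u - 4.7v:
  (22081/6605, -110618/6605) → P = 3063224/33025
  (-59420/4863, -110945/4863) → P = 543755/9726
The feasible region has finitely many vertices and no improving ray; the minimum is 543755/9726 at (-59420/4863, -110945/4863).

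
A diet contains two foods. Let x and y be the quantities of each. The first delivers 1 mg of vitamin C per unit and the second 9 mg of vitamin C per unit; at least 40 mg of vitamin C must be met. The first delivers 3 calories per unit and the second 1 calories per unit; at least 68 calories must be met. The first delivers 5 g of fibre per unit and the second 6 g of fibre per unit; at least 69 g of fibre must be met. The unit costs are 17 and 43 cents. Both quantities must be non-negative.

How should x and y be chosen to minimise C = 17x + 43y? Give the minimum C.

x = 22, y = 2, minimum C = 460

The feasible region is unbounded (it extends along (0, 1), (1, 0)), but C strictly increases along every unbounded feasible direction, so there is no improving ray and the minimum is attained at a vertex.

The optimum lies where x + 9y = 40 and 3x + y = 68.
Solving simultaneously gives x = 22, y = 2.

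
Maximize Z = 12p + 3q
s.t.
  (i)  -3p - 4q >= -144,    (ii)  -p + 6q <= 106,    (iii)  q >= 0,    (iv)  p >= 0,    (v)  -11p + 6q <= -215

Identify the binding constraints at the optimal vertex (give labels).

(i) and (iii)

Extreme points and Z = 12p + 3q:
  (48, 0) → Z = 576
  (862/31, 939/62) → Z = 23505/62
  (215/11, 0) → Z = 2580/11

The maximum is at (48, 0). Substituting into each constraint, equality holds for (i) and (iii); the remaining constraints have slack.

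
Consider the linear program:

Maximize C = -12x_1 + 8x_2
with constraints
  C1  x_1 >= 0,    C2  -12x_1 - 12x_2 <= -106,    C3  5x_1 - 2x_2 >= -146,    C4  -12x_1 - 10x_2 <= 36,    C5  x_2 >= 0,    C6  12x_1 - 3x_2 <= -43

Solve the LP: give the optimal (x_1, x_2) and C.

Corner points and C = -12x_1 + 8x_2:
  (0, 73) → C = 584
  (0, 43/3) → C = 344/3
  (352/9, 1537/9) → C = 8072/9

The optimum lies where 5x_1 - 2x_2 = -146 and 12x_1 - 3x_2 = -43.
Solving simultaneously gives x_1 = 352/9, x_2 = 1537/9.

x_1 = 352/9, x_2 = 1537/9, maximum C = 8072/9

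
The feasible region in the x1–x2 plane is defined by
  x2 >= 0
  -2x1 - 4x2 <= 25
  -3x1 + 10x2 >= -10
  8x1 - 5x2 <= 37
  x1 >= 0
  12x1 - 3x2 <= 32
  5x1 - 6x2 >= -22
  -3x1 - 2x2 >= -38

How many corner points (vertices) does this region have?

Intersecting each pair of boundary lines and keeping only the points that satisfy every inequality leaves:
  (0, 0)
  (8/3, 0)
  (0, 11/3)
  (86/19, 424/57)

4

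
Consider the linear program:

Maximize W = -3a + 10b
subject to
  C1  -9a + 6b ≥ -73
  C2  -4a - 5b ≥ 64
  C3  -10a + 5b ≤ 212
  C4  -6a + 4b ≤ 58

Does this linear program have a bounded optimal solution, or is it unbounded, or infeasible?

bounded optimum

Corner points and W = -3a + 10b:
  (-19/69, -868/69) → W = -8623/69
  (-1637/15, -2638/15) → W = -21469/15
  (-273/23, -76/23) → W = 59/23
  (-279/5, -346/5) → W = -2623/5
The feasible region has finitely many vertices and no improving ray; the maximum is 59/23 at (-273/23, -76/23).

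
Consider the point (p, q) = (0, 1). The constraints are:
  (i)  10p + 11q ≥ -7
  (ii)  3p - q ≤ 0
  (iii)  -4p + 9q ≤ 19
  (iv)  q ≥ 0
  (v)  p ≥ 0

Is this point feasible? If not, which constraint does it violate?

(i): 11 ≥ -7 ✓
(ii): -1 ≤ 0 ✓
(iii): 9 ≤ 19 ✓
(iv): 1 ≥ 0 ✓
(v): 0 ≥ 0 ✓

feasible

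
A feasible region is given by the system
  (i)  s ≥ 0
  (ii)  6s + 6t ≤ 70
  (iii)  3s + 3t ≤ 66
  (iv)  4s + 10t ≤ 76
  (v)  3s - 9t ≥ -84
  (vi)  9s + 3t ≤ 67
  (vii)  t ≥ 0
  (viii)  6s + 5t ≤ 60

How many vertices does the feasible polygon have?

Of the 27 pairwise boundary intersections, those satisfying every inequality are:
  (0, 38/5)
  (0, 0)
  (11/2, 27/5)
  (67/9, 0)
  (155/27, 46/9)

5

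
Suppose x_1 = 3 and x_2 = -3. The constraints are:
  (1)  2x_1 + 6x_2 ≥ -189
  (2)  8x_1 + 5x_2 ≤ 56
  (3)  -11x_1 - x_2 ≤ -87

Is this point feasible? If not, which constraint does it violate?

not feasible — violates (3)

Constraint (3): -11x_1 - x_2 = -30, which is not ≤ -87. All other constraints are satisfied.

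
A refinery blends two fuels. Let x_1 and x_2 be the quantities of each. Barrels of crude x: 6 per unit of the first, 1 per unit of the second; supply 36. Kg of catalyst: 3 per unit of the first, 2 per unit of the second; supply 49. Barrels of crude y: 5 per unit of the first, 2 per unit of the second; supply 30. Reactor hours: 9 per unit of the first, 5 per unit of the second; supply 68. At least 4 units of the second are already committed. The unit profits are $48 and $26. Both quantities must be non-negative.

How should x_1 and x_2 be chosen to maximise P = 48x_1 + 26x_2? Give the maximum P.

x_1 = 2, x_2 = 10, maximum P = 356

The optimum lies where 5x_1 + 2x_2 = 30 and 9x_1 + 5x_2 = 68.
Solving simultaneously gives x_1 = 2, x_2 = 10.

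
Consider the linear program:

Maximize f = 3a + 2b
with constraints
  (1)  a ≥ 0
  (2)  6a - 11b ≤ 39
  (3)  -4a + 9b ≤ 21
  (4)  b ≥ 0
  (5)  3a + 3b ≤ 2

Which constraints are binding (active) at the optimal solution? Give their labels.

(4) and (5)

Vertices and f = 3a + 2b:
  (0, 0) → f = 0
  (0, 2/3) → f = 4/3
  (2/3, 0) → f = 2

The maximum is at (2/3, 0). Substituting into each constraint, equality holds for (4) and (5); the remaining constraints have slack.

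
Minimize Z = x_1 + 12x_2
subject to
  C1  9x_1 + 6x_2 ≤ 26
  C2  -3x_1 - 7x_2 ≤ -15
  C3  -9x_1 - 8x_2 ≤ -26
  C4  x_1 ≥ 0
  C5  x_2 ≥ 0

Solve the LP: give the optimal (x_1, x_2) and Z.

Vertices and Z = x_1 + 12x_2:
  (92/45, 19/15) → Z = 776/45
  (0, 13/3) → Z = 52
  (62/39, 19/13) → Z = 746/39
  (0, 13/4) → Z = 39

x_1 = 92/45, x_2 = 19/15, minimum Z = 776/45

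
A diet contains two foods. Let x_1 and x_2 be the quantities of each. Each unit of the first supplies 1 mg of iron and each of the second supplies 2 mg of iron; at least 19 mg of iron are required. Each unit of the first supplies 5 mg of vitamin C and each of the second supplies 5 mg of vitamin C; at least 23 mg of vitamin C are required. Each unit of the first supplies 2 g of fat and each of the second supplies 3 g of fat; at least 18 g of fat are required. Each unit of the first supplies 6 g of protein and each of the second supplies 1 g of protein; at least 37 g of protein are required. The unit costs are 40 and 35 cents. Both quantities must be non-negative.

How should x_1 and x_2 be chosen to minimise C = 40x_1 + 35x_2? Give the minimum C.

Extreme points and C = 40x_1 + 35x_2:
  (0, 37) → C = 1295
  (19, 0) → C = 760
  (5, 7) → C = 445
The feasible region is unbounded (it extends along (0, 1), (1, 0)), but C strictly increases along every unbounded feasible direction, so there is no improving ray and the minimum is attained at a vertex.

x_1 = 5, x_2 = 7, minimum C = 445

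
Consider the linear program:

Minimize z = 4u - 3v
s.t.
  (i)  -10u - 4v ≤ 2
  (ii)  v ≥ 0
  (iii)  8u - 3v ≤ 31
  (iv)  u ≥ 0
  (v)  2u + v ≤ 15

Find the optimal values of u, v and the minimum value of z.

Extreme points and z = 4u - 3v:
  (31/8, 0) → z = 31/2
  (0, 0) → z = 0
  (38/7, 29/7) → z = 65/7
  (0, 15) → z = -45

The optimum lies where u = 0 and 2u + v = 15.
Solving simultaneously gives u = 0, v = 15.

u = 0, v = 15, minimum z = -45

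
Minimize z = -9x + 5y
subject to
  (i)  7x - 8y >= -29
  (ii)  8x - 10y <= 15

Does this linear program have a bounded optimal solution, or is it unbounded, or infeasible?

From the feasible point (-205/3, -337/6), moving in the direction (8, 7) keeps every constraint satisfied while z decreases without bound.

unbounded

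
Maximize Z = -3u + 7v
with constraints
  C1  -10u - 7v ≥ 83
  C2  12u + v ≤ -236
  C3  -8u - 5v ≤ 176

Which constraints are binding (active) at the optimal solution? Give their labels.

C1 and C3

Feasible corners and Z = -3u + 7v:
  (-1569/74, 682/37) → Z = 14255/74
  (-817/6, 548/3) → Z = 10123/6
  (-251/13, -56/13) → Z = 361/13

The maximum is at (-817/6, 548/3). Substituting into each constraint, equality holds for C1 and C3; the remaining constraints have slack.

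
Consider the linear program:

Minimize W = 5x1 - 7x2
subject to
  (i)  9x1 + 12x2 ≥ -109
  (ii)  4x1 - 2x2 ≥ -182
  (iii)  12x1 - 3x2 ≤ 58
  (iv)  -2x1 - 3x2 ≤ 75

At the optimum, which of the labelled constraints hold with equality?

Feasible corners and W = 5x1 - 7x2:
  (-1201/33, 601/33) → W = -3404/11
  (41/19, -610/57) → W = 4885/57
  (331/6, 604/3) → W = -2267/2

The minimum is at (331/6, 604/3). Substituting into each constraint, equality holds for (ii) and (iii); the remaining constraints have slack.

(ii) and (iii)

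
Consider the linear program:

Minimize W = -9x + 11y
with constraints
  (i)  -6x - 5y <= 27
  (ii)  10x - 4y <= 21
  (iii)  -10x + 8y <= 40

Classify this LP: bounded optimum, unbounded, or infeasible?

Feasible corners and W = -9x + 11y:
  (-3/74, -198/37) → W = -117/2
  (-208/49, -15/49) → W = 1707/49
  (41/5, 61/4) → W = 1879/20
The feasible region has finitely many vertices and no improving ray; the minimum is -117/2 at (-3/74, -198/37).

bounded optimum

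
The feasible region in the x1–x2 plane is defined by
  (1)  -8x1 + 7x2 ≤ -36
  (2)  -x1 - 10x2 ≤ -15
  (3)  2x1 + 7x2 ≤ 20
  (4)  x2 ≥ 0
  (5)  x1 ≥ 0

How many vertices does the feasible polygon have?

3

The feasible vertices (each the meet of two boundaries and inside every other half-plane) are:
  (155/29, 28/29)
  (28/5, 44/35)
  (95/13, 10/13)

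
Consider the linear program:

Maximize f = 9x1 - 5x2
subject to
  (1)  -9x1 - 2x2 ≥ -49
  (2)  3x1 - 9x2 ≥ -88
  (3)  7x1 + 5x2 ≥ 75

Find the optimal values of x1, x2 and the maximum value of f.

x1 = 95/31, x2 = 332/31, maximum f = -805/31

Corner points and f = 9x1 - 5x2:
  (265/87, 313/29) → f = -770/29
  (95/31, 332/31) → f = -805/31
  (235/78, 841/78) → f = -1045/39

The binding constraints are -9x1 - 2x2 = -49 and 7x1 + 5x2 = 75.
Solving simultaneously gives x1 = 95/31, x2 = 332/31.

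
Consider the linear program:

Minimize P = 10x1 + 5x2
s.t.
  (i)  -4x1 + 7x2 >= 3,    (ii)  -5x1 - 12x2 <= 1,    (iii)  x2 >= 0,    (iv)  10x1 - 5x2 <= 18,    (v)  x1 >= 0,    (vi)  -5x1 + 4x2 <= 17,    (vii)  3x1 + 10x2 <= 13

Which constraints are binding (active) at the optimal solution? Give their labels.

(i) and (v)

Corner points and P = 10x1 + 5x2:
  (0, 3/7) → P = 15/7
  (1, 1) → P = 15
  (0, 13/10) → P = 13/2

The minimum is at (0, 3/7). Substituting into each constraint, equality holds for (i) and (v); the remaining constraints have slack.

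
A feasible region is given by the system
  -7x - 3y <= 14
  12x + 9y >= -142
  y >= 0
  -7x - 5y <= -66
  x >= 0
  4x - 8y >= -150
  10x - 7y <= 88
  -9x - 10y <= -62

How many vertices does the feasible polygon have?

4

Of the 28 pairwise boundary intersections, those satisfying every inequality are:
  (0, 66/5)
  (82/9, 4/9)
  (0, 75/4)
  (877/26, 463/13)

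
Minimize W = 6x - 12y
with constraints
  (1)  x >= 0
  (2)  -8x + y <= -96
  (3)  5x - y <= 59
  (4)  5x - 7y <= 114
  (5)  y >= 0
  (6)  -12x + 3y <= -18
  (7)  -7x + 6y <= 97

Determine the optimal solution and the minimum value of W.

x = 451/23, y = 898/23, minimum W = -8070/23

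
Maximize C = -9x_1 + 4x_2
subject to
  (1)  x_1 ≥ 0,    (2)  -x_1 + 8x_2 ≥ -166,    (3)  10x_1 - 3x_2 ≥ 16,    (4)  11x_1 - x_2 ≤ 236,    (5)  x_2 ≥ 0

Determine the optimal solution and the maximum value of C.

Corner points and C = -9x_1 + 4x_2:
  (692/23, 2184/23) → C = 2508/23
  (8/5, 0) → C = -72/5
  (236/11, 0) → C = -2124/11

x_1 = 692/23, x_2 = 2184/23, maximum C = 2508/23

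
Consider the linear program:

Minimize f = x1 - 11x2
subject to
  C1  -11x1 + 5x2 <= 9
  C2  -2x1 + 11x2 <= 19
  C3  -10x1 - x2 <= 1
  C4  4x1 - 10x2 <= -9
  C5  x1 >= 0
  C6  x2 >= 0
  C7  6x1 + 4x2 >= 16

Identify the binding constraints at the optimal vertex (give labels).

C2 and C4

Corner points and f = x1 - 11x2:
  (91/24, 29/12) → f = -547/24
  (50/37, 73/37) → f = -753/37
  (31/19, 59/38) → f = -587/38

The minimum is at (91/24, 29/12). Substituting into each constraint, equality holds for C2 and C4; the remaining constraints have slack.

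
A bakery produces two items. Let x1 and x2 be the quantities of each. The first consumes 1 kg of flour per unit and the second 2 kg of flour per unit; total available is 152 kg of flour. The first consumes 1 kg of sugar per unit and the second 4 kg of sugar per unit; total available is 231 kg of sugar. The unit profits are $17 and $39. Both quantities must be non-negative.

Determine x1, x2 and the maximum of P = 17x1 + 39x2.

x1 = 73, x2 = 79/2, maximum P = 5563/2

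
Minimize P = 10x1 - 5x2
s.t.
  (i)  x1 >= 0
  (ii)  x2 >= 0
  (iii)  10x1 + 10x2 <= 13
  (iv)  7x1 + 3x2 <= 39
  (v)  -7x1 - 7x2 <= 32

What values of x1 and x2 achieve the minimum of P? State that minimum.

x1 = 0, x2 = 13/10, minimum P = -13/2

The optimum lies where x1 = 0 and 10x1 + 10x2 = 13.
Solving simultaneously gives x1 = 0, x2 = 13/10.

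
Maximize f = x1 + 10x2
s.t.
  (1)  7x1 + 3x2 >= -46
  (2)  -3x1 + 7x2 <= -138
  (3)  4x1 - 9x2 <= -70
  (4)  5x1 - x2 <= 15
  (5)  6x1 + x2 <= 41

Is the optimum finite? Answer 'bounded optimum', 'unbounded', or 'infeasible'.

The boundaries 7x1 + 3x2 = -46 and 4x1 - 9x2 = -70 meet at (-208/25, 102/25), but that point violates -3x1 + 7x2 ≤ -138. Every candidate vertex is excluded by some other constraint, so the feasible region is empty.

infeasible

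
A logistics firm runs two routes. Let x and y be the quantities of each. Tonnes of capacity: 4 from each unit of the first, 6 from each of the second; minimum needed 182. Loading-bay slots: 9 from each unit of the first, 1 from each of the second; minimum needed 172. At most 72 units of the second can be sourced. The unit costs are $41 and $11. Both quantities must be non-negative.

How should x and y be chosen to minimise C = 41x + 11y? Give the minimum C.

x = 17, y = 19, minimum C = 906

The feasible region is unbounded (it extends along (1, 0)), but C strictly increases along every unbounded feasible direction, so there is no improving ray and the minimum is attained at a vertex.

The optimum lies where 4x + 6y = 182 and 9x + y = 172.
Solving simultaneously gives x = 17, y = 19.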